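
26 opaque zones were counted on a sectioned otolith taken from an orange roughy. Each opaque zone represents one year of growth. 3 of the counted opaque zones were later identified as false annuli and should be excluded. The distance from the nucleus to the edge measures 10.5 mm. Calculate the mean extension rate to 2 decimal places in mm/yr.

0.46 mm/yr

Adjusted count: 26 − 3 = 23 opaque zones.
Extension rate ≈ 10.5 / 23 = 0.46 mm/yr.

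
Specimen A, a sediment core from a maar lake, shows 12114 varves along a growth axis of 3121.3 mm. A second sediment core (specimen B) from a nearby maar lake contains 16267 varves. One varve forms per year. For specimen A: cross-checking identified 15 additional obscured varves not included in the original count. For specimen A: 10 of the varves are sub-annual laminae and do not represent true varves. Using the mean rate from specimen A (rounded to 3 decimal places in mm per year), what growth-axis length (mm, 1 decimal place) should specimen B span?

Specimen A: adjusted count: 12114 − 10 + 15 = 12119 varves.
A: 3121.3 mm over 12119 years gives 3121.3 / 12119 ≈ 0.258 mm per year.
B's length ≈ 0.258 × 16267 = 4196.9 mm.

4196.9 mm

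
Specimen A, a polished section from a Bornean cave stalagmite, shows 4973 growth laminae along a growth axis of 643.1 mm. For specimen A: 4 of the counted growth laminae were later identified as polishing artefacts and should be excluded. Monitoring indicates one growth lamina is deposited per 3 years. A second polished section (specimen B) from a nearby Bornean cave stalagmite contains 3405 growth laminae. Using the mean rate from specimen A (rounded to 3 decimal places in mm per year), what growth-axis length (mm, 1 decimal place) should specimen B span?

Specimen A: after corrections the count is 4973 − 4 = 4969 growth laminae.
Specimen A: at 3 years per growth lamina, 4969 × 3 = 14907 years.
A: Mean rate = 643.1 mm / 14907 years ≈ 0.043 mm/yr.
Specimen B: 3405 growth laminae at 3 years each span 3405 × 3 = 10215 years. Length of B = 0.043 × 10215 = 439.2 mm.

439.2 mm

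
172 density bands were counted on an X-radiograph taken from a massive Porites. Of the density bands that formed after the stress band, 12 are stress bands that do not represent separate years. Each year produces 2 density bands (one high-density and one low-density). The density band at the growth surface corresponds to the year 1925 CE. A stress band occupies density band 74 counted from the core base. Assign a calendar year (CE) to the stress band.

Between density band 74 and the growth surface there are 172 − 74 = 98 density bands.
Excluding 12 false density bands: 98 − 12 = 86.
With 2 density bands per year, 86 / 2 = 43 years.
The density band at the growth surface is 1925 CE, so the stress band dates to 1925 − 43 = 1882 CE.

1882 CE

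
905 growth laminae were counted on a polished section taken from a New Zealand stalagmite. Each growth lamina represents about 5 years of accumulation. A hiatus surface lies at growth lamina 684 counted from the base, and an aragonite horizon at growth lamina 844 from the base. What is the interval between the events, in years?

The two markers are separated by 844 − 684 = 160 growth laminae.
At 5 years per growth lamina, 160 × 5 = 800 years.

800 years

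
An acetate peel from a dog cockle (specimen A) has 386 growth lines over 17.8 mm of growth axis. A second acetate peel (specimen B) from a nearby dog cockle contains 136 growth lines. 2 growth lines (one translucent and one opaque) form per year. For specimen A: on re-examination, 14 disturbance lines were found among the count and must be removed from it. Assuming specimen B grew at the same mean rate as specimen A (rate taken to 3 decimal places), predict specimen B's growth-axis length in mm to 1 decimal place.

Specimen A: adjusted count: 386 − 14 = 372 growth lines.
Specimen A: dividing by 2 growth lines per year: 372 / 2 = 186 years.
A: Extension rate ≈ 17.8 / 186 = 0.096 mm/year.
Specimen B: dividing by 2 growth lines per year: 136 / 2 = 68 years. For B, 0.096 mm/year × 68 years = 6.5 mm.

6.5 mm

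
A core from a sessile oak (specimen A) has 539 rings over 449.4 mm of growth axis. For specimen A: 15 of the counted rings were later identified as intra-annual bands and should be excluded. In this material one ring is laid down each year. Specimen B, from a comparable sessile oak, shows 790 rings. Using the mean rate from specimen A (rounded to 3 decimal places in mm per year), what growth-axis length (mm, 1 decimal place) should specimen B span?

677.8 mm

Specimen A: after corrections the count is 539 − 15 = 524 rings.
A: 449.4 mm over 524 years gives 449.4 / 524 ≈ 0.858 mm per year.
Length of B = 0.858 × 790 = 677.8 mm.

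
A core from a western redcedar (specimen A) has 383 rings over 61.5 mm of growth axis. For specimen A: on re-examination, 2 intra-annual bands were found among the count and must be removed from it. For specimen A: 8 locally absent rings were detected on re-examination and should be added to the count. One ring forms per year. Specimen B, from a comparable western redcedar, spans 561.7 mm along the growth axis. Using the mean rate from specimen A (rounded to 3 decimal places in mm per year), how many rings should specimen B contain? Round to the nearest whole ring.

3555 rings

Specimen A: true ring count = 383 − 2 + 8 = 389.
A: 61.5 mm over 389 years gives 61.5 / 389 ≈ 0.158 mm/year.
For B, 561.7 / 0.158 = 3555.06 years ≈ 3555 rings.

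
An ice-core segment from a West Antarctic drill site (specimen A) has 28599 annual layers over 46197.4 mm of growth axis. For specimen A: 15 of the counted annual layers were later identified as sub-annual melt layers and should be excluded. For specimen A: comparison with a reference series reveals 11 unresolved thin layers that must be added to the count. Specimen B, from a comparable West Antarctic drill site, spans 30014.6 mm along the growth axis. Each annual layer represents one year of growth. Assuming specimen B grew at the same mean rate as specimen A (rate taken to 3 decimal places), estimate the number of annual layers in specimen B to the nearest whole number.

Specimen A: correcting the raw count gives 28599 − 15 + 11 = 28595 true annual layers.
A: 46197.4 mm over 28595 years gives 46197.4 / 28595 ≈ 1.616 mm per year.
Specimen B: 30014.6 mm / 1.616 mm per year = 18573.39 years ≈ 18573 annual layers.

18573 annual layers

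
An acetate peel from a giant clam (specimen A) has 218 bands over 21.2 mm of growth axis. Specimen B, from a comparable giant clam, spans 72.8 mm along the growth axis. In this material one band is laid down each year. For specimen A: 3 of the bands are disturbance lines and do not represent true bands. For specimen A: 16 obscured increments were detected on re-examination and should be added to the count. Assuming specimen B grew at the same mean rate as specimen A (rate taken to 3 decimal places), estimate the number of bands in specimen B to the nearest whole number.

Specimen A: true band count = 218 − 3 + 16 = 231.
A: Extension rate ≈ 21.2 / 231 = 0.092 mm/year.
For B, 72.8 / 0.092 = 791.30 years ≈ 791 bands.

791 bands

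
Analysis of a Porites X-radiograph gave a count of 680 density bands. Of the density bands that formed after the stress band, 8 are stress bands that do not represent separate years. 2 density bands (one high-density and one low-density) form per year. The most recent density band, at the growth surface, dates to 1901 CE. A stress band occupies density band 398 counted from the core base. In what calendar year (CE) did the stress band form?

Between density band 398 and the growth surface there are 680 − 398 = 282 density bands.
Removing the 8 false density bands leaves 282 − 8 = 274 true density bands beyond the stress band.
With 2 density bands per year, 274 / 2 = 137 years.
Counting back 137 years from 1901 CE places the stress band in 1901 − 137 = 1764 CE.

1764 CE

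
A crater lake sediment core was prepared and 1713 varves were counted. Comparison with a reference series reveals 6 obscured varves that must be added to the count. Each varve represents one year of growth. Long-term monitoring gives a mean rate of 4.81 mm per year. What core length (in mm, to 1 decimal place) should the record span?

After corrections the count is 1713 + 6 = 1719 varves.
Length ≈ 4.81 × 1719 = 8268.4 mm.

8268.4 mm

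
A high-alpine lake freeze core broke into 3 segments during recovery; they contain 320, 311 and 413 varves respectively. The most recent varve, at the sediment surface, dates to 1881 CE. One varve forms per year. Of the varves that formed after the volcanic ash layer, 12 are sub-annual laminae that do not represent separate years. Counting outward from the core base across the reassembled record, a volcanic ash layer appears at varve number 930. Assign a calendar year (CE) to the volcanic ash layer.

Total varves = 320 + 311 + 413 = 1044.
Between varve 930 and the sediment surface there are 1044 − 930 = 114 varves.
Excluding 12 false varves: 114 − 12 = 102.
1881 − 102 = 1779 CE.

1779 CE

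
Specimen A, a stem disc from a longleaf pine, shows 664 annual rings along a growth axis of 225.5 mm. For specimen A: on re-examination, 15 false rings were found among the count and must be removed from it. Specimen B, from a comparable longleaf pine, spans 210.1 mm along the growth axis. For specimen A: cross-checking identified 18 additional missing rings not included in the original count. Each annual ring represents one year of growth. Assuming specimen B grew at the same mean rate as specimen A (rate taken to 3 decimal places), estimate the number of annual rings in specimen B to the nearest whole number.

Specimen A: after corrections the count is 664 − 15 + 18 = 667 annual rings.
A: Extension rate ≈ 225.5 / 667 = 0.338 mm/year.
Specimen B: 210.1 mm / 0.338 mm per year = 621.60 years ≈ 622 annual rings.

622 annual rings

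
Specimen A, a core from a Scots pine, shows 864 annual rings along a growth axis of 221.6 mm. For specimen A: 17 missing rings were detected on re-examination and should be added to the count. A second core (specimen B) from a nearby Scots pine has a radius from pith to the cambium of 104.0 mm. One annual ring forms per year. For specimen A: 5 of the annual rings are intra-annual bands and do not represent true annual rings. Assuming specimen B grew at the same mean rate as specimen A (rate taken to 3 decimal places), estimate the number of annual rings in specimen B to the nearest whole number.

411 annual rings

Specimen A: after corrections the count is 864 − 5 + 17 = 876 annual rings.
A: Extension rate ≈ 221.6 / 876 = 0.253 mm/yr.
For B, 104.0 / 0.253 = 411.07 years ≈ 411 annual rings.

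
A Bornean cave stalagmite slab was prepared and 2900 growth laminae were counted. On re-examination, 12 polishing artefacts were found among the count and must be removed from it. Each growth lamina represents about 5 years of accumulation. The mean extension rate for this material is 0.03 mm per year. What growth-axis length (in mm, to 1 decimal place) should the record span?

True growth lamina count = 2900 − 12 = 2888.
Multiplying by 5 years per growth lamina: 2888 × 5 = 14440 years.
Predicted length = 0.03 mm/year × 14440 years = 433.2 mm.

433.2 mm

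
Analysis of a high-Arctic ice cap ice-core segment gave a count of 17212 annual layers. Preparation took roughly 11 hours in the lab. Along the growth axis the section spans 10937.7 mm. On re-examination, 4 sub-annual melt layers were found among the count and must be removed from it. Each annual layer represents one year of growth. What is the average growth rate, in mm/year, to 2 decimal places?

True annual layer count = 17212 − 4 = 17208.
Extension rate ≈ 10937.7 / 17208 = 0.64 mm/year.

0.64 mm/year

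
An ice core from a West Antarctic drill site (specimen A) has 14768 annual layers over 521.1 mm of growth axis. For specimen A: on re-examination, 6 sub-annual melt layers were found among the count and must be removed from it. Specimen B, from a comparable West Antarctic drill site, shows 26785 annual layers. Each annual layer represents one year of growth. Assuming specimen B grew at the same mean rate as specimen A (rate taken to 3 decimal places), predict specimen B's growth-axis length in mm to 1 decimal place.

Specimen A: correcting the raw count gives 14768 − 6 = 14762 true annual layers.
A: Mean rate = 521.1 mm / 14762 years ≈ 0.035 mm per year.
Length of B = 0.035 × 26785 = 937.5 mm.

937.5 mm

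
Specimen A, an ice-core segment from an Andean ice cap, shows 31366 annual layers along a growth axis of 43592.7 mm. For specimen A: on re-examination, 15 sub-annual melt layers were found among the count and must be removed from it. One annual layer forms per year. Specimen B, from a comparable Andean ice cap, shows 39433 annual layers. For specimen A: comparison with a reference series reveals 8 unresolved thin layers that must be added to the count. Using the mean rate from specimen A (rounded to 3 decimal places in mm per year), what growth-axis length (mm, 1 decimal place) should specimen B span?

54811.9 mm

Specimen A: adjusted count: 31366 − 15 + 8 = 31359 annual layers.
A: 43592.7 mm over 31359 years gives 43592.7 / 31359 ≈ 1.390 mm/yr.
For B, 1.390 mm/year × 39433 years = 54811.9 mm.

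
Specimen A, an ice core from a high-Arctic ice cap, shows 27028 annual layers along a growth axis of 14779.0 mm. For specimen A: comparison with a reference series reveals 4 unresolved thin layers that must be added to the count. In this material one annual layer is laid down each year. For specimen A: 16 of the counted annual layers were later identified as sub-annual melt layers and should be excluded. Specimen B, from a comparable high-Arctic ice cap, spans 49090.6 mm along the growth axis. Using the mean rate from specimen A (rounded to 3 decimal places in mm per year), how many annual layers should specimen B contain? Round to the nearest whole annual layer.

89745 annual layers

Specimen A: true annual layer count = 27028 − 16 + 4 = 27016.
A: 14779.0 mm over 27016 years gives 14779.0 / 27016 ≈ 0.547 mm/year.
B spans 49090.6 / 0.547 = 89745.16 years ≈ 89745 annual layers.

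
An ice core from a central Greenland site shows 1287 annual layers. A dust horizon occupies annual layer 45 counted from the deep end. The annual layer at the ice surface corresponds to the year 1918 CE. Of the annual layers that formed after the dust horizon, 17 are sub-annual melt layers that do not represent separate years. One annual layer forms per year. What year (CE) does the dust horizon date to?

The dust horizon sits at annual layer 45 from the deep end, so 1287 − 45 = 1242 annual layers formed after it.
Removing the 17 false annual layers leaves 1242 − 17 = 1225 true annual layers beyond the dust horizon.
1918 − 1225 = 693 CE.

693 CE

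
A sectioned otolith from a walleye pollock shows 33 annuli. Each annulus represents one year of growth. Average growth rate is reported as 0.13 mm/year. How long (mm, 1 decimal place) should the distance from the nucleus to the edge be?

4.3 mm

33 years of growth are recorded.
Length ≈ 0.13 × 33 = 4.3 mm.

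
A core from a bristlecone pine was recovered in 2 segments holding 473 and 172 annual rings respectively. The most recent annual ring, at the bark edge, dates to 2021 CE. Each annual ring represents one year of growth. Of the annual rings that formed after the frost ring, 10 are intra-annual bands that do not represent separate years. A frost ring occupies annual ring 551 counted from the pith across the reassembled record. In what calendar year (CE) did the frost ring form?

Total annual rings = 473 + 172 = 645.
Between annual ring 551 and the bark edge there are 645 − 551 = 94 annual rings.
94 − 10 false = 84 true annual rings after the frost ring.
Counting back 84 years from 2021 CE places the frost ring in 2021 − 84 = 1937 CE.

1937 CE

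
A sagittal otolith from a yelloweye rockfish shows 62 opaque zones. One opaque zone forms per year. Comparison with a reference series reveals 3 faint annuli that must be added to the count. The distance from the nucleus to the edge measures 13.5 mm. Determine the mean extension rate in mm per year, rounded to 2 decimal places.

0.21 mm per year

True opaque zone count = 62 + 3 = 65.
Mean rate = 13.5 mm / 65 years ≈ 0.21 mm per year.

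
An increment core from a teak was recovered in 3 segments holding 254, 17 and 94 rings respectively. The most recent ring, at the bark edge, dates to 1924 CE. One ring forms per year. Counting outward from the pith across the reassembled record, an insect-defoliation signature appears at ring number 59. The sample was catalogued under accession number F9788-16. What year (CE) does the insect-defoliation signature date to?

1618 CE

Total rings = 254 + 17 + 94 = 365.
365 − 59 = 306 rings lie beyond the insect-defoliation signature toward the bark edge.
The ring at the bark edge is 1924 CE, so the insect-defoliation signature dates to 1924 − 306 = 1618 CE.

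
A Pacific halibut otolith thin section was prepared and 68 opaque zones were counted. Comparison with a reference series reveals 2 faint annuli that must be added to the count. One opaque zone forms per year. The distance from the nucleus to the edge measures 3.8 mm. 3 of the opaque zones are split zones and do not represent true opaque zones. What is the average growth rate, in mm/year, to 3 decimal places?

0.057 mm/year

True opaque zone count = 68 − 3 + 2 = 67.
Mean rate = 3.8 mm / 67 years ≈ 0.057 mm/year.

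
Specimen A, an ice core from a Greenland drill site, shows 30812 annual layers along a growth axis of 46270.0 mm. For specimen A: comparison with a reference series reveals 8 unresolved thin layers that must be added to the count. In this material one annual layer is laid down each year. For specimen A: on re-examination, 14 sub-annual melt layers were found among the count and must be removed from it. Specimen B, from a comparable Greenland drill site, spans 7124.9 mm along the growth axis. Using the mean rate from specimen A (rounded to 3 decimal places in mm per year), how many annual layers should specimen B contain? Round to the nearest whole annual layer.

Specimen A: true annual layer count = 30812 − 14 + 8 = 30806.
A: Mean rate = 46270.0 mm / 30806 years ≈ 1.502 mm/year.
B spans 7124.9 / 1.502 = 4743.61 years ≈ 4744 annual layers.

4744 annual layers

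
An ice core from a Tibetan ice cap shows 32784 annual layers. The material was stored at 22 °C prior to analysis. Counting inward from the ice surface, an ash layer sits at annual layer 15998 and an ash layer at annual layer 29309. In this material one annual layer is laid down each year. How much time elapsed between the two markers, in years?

The two markers are separated by 29309 − 15998 = 13311 annual layers.
One annual layer per year makes the interval 13311 years.

13311 years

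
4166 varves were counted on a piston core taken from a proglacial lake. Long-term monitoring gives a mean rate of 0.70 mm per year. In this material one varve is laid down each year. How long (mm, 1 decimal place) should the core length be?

2916.2 mm

The record spans 4166 years at 0.70 mm per year.
4166 years at 0.70 mm/year gives 0.70 × 4166 = 2916.2 mm.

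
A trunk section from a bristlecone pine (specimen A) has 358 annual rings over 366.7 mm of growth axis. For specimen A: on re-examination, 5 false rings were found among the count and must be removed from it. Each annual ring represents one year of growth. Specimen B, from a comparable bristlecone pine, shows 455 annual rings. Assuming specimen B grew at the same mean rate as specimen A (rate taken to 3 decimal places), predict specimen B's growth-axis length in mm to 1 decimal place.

Specimen A: after corrections the count is 358 − 5 = 353 annual rings.
A: Mean rate = 366.7 mm / 353 years ≈ 1.039 mm/yr.
Length of B = 1.039 × 455 = 472.7 mm.

472.7 mm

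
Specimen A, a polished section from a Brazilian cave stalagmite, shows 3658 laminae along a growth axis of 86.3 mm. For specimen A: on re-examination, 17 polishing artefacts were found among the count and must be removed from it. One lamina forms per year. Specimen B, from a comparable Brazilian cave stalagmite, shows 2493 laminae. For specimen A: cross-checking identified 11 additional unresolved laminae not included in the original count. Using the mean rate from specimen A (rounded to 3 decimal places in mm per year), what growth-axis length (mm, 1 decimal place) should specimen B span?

59.8 mm

Specimen A: after corrections the count is 3658 − 17 + 11 = 3652 laminae.
A: Extension rate ≈ 86.3 / 3652 = 0.024 mm per year.
For B, 0.024 mm/year × 2493 years = 59.8 mm.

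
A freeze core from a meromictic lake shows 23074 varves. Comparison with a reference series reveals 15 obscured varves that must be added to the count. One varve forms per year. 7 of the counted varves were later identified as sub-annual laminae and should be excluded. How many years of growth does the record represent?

Correcting the raw count gives 23074 − 7 + 15 = 23082 true varves.
With a one-to-one varve periodicity this is 23082 years.

23082 years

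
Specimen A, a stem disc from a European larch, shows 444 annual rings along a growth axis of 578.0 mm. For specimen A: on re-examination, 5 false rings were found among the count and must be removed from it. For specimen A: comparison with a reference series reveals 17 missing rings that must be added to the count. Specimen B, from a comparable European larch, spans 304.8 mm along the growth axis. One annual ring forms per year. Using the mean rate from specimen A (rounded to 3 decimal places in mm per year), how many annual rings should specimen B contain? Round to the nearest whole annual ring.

240 annual rings

Specimen A: adjusted count: 444 − 5 + 17 = 456 annual rings.
A: Extension rate ≈ 578.0 / 456 = 1.268 mm per year.
B spans 304.8 / 1.268 = 240.38 years ≈ 240 annual rings.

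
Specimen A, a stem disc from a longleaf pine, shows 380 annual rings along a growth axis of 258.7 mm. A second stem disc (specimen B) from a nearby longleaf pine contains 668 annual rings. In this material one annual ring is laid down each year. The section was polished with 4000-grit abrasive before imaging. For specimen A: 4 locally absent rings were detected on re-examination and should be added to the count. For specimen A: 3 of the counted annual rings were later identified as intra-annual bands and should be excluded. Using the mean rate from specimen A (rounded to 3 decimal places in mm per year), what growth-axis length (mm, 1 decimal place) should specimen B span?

453.6 mm

Specimen A: adjusted count: 380 − 3 + 4 = 381 annual rings.
A: Mean rate = 258.7 mm / 381 years ≈ 0.679 mm/year.
For B, 0.679 mm/year × 668 years = 453.6 mm.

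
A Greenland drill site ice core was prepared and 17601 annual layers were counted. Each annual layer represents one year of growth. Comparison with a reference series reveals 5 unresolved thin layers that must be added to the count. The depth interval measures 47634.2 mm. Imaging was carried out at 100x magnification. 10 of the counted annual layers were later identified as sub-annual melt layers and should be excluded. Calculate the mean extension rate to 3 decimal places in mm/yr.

2.707 mm/yr

Adjusted count: 17601 − 10 + 5 = 17596 annual layers.
Extension rate ≈ 47634.2 / 17596 = 2.707 mm/yr.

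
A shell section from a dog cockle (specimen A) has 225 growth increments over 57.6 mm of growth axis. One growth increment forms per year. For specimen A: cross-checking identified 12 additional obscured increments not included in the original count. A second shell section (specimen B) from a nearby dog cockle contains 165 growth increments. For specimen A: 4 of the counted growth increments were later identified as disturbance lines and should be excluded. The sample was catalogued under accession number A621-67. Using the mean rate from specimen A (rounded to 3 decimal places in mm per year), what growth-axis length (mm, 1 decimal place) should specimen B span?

Specimen A: true growth increment count = 225 − 4 + 12 = 233.
A: Mean rate = 57.6 mm / 233 years ≈ 0.247 mm/year.
Length of B = 0.247 × 165 = 40.8 mm.

40.8 mm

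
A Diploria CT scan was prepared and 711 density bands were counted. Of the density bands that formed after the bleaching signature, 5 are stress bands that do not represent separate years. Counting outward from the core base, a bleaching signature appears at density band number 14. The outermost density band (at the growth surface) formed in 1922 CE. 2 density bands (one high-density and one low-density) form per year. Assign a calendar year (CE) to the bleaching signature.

The bleaching signature sits at density band 14 from the core base, so 711 − 14 = 697 density bands formed after it.
Removing the 5 false density bands leaves 697 − 5 = 692 true density bands beyond the bleaching signature.
692 density bands at 2 per year is 692 / 2 = 346 years.
1922 − 346 = 1576 CE.

1576 CE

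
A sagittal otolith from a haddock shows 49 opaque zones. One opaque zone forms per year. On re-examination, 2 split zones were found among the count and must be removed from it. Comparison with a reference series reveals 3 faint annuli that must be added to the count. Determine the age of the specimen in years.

50 years

After corrections the count is 49 − 2 + 3 = 50 opaque zones.
At one opaque zone per year, that is 50 years.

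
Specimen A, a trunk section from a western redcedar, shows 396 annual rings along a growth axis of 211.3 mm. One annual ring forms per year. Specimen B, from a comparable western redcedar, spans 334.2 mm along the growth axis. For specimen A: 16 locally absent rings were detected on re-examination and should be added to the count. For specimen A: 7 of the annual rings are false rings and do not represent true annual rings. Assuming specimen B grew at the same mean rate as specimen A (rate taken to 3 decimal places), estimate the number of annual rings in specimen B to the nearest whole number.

Specimen A: after corrections the count is 396 − 7 + 16 = 405 annual rings.
A: Extension rate ≈ 211.3 / 405 = 0.522 mm/yr.
Specimen B: 334.2 mm / 0.522 mm per year = 640.23 years ≈ 640 annual rings.

640 annual rings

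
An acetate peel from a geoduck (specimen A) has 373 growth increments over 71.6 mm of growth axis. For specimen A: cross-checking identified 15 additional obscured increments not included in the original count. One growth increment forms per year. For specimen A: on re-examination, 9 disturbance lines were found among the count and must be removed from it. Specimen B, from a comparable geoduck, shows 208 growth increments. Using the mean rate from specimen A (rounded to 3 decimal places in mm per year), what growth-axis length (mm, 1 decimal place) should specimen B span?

39.3 mm

Specimen A: adjusted count: 373 − 9 + 15 = 379 growth increments.
A: Mean rate = 71.6 mm / 379 years ≈ 0.189 mm/year.
Length of B = 0.189 × 208 = 39.3 mm.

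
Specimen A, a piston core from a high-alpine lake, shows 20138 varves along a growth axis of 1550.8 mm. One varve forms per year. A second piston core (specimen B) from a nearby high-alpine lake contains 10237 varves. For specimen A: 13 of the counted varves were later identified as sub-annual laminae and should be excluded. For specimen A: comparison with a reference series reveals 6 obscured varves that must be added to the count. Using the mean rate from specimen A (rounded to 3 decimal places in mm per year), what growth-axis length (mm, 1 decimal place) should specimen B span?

788.2 mm

Specimen A: correcting the raw count gives 20138 − 13 + 6 = 20131 true varves.
A: Extension rate ≈ 1550.8 / 20131 = 0.077 mm per year.
B's length ≈ 0.077 × 10237 = 788.2 mm.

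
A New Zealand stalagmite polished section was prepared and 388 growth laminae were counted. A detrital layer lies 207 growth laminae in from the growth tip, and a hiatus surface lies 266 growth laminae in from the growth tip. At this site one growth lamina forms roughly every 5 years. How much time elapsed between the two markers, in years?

295 years

The two markers are separated by 266 − 207 = 59 growth laminae.
Multiplying by 5 years per growth lamina: 59 × 5 = 295 years.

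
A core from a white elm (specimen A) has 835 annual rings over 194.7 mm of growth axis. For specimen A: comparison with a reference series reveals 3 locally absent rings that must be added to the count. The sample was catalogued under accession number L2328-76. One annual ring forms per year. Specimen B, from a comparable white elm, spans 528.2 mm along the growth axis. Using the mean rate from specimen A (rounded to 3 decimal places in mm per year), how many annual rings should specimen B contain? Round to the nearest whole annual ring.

Specimen A: correcting the raw count gives 835 + 3 = 838 true annual rings.
A: Mean rate = 194.7 mm / 838 years ≈ 0.232 mm per year.
For B, 528.2 / 0.232 = 2276.72 years ≈ 2277 annual rings.

2277 annual rings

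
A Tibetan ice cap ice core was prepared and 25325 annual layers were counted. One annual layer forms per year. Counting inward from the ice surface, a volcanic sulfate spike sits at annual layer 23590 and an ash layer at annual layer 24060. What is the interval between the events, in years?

The two markers are separated by 24060 − 23590 = 470 annual layers.
That is 470 years at one annual layer per year.

470 years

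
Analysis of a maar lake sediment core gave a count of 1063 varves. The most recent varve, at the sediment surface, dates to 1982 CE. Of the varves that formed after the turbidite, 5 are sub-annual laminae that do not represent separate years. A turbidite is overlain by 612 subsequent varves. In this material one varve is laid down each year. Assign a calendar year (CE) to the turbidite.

1375 CE

There are 612 varves younger than the turbidite.
Excluding 5 false varves: 612 − 5 = 607.
1982 − 607 = 1375 CE.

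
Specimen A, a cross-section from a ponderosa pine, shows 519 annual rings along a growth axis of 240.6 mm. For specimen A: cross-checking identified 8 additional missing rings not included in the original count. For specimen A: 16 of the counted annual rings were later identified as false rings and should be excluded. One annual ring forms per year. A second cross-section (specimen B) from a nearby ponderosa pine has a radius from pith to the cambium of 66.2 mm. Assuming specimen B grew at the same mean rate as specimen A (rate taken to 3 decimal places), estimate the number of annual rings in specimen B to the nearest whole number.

141 annual rings

Specimen A: correcting the raw count gives 519 − 16 + 8 = 511 true annual rings.
A: 240.6 mm over 511 years gives 240.6 / 511 ≈ 0.471 mm/yr.
Specimen B: 66.2 mm / 0.471 mm per year = 140.55 years ≈ 141 annual rings.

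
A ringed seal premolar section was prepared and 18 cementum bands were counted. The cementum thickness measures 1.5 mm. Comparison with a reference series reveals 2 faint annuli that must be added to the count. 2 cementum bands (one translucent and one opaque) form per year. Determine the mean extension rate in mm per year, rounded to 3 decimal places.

True cementum band count = 18 + 2 = 20.
With 2 cementum bands per year, 20 / 2 = 10 years.
Mean rate = 1.5 mm / 10 years ≈ 0.150 mm per year.

0.150 mm per year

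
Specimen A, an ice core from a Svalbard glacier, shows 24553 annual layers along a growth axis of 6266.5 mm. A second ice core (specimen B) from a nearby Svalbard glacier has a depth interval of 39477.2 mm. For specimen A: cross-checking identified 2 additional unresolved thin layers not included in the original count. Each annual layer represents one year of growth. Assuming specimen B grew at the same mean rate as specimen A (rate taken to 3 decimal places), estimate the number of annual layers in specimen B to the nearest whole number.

Specimen A: true annual layer count = 24553 + 2 = 24555.
A: Mean rate = 6266.5 mm / 24555 years ≈ 0.255 mm/year.
B spans 39477.2 / 0.255 = 154812.55 years ≈ 154813 annual layers.

154813 annual layers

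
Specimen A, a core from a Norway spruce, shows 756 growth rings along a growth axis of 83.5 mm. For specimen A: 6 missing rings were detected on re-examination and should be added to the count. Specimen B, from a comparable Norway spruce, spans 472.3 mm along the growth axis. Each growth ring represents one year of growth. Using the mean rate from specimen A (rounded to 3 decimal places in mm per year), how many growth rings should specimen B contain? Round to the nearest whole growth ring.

Specimen A: correcting the raw count gives 756 + 6 = 762 true growth rings.
A: Mean rate = 83.5 mm / 762 years ≈ 0.110 mm per year.
For B, 472.3 / 0.110 = 4293.64 years ≈ 4294 growth rings.

4294 growth rings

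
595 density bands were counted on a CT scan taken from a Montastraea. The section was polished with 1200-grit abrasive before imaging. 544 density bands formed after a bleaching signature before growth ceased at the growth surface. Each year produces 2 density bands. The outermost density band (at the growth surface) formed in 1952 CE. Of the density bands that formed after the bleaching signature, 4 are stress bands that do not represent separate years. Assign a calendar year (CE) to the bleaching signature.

There are 544 density bands younger than the bleaching signature.
Excluding 4 false density bands: 544 − 4 = 540.
Dividing by 2 density bands per year: 540 / 2 = 270 years.
The density band at the growth surface is 1952 CE, so the bleaching signature dates to 1952 − 270 = 1682 CE.

1682 CE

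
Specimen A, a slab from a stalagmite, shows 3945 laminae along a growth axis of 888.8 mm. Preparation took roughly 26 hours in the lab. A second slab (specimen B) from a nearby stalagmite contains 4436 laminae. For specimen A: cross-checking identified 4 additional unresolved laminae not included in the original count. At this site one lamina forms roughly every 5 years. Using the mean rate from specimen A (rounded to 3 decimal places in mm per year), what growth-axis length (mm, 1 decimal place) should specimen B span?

998.1 mm

Specimen A: correcting the raw count gives 3945 + 4 = 3949 true laminae.
Specimen A: 3949 laminae at 5 years each span 3949 × 5 = 19745 years.
A: 888.8 mm over 19745 years gives 888.8 / 19745 ≈ 0.045 mm/year.
Specimen B: at 5 years per lamina, 4436 × 5 = 22180 years. Length of B = 0.045 × 22180 = 998.1 mm.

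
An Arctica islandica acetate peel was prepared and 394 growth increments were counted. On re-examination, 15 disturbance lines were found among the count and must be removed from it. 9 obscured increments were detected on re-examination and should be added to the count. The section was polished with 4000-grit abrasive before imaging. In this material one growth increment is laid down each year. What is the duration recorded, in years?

388 years

True growth increment count = 394 − 15 + 9 = 388.
With a one-to-one growth increment periodicity this is 388 years.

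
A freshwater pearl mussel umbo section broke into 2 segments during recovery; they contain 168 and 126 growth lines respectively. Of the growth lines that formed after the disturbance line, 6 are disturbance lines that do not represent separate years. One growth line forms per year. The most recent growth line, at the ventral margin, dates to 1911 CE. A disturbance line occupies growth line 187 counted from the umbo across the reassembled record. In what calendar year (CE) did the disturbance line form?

Total growth lines = 168 + 126 = 294.
The disturbance line sits at growth line 187 from the umbo, so 294 − 187 = 107 growth lines formed after it.
Removing the 6 false growth lines leaves 107 − 6 = 101 true growth lines beyond the disturbance line.
1911 − 101 = 1810 CE.

1810 CE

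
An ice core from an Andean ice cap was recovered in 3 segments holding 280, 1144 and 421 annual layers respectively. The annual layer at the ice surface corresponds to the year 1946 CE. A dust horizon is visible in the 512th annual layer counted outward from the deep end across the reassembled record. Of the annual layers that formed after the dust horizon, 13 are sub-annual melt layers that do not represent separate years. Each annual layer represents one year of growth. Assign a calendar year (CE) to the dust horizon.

626 CE

Total annual layers = 280 + 1144 + 421 = 1845.
The dust horizon sits at annual layer 512 from the deep end, so 1845 − 512 = 1333 annual layers formed after it.
Removing the 13 false annual layers leaves 1333 − 13 = 1320 true annual layers beyond the dust horizon.
Counting back 1320 years from 1946 CE places the dust horizon in 1946 − 1320 = 626 CE.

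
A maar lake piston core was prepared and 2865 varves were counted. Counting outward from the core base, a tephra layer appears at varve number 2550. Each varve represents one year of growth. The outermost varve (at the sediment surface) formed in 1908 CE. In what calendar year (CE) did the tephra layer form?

2865 − 2550 = 315 varves lie beyond the tephra layer toward the sediment surface.
1908 − 315 = 1593 CE.

1593 CE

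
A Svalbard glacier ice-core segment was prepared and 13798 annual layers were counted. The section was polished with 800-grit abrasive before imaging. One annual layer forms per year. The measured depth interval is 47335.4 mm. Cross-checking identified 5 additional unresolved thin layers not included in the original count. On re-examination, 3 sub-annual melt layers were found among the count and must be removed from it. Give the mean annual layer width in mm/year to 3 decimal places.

3.430 mm/year

Adjusted count: 13798 − 3 + 5 = 13800 annual layers.
47335.4 mm over 13800 years gives 47335.4 / 13800 ≈ 3.430 mm/year.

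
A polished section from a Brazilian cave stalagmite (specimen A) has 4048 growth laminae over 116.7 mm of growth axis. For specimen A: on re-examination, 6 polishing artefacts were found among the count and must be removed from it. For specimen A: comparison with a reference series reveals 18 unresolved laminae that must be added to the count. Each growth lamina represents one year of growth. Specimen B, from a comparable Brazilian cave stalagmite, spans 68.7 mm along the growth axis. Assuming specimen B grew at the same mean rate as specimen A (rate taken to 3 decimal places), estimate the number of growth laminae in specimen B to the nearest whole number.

Specimen A: adjusted count: 4048 − 6 + 18 = 4060 growth laminae.
A: Mean rate = 116.7 mm / 4060 years ≈ 0.029 mm/year.
B spans 68.7 / 0.029 = 2368.97 years ≈ 2369 growth laminae.

2369 growth laminae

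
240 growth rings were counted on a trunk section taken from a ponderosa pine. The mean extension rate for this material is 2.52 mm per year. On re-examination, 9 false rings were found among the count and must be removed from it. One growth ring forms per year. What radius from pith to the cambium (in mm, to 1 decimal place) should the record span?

After corrections the count is 240 − 9 = 231 growth rings.
231 years at 2.52 mm/year gives 2.52 × 231 = 582.1 mm.

582.1 mm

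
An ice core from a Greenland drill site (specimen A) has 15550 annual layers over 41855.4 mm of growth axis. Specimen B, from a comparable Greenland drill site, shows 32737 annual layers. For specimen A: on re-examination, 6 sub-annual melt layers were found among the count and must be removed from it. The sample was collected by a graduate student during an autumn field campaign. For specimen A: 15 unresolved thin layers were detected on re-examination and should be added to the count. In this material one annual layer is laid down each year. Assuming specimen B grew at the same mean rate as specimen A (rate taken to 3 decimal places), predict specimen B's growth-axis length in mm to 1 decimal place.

Specimen A: true annual layer count = 15550 − 6 + 15 = 15559.
A: Mean rate = 41855.4 mm / 15559 years ≈ 2.690 mm/year.
B's length ≈ 2.690 × 32737 = 88062.5 mm.

88062.5 mm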